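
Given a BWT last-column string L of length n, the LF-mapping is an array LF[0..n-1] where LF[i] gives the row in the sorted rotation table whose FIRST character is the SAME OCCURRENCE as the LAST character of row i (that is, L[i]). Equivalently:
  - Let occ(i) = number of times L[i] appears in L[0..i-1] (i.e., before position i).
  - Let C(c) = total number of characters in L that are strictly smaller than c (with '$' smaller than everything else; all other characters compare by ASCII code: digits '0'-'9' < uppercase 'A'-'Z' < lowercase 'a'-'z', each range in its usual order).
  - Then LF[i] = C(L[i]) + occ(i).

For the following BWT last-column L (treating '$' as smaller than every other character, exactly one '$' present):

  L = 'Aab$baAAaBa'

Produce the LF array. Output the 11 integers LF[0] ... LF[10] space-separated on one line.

Answer: 1 5 9 0 10 6 2 3 7 4 8

Derivation:
Char counts: '$':1, 'A':3, 'B':1, 'a':4, 'b':2
C (first-col start): C('$')=0, C('A')=1, C('B')=4, C('a')=5, C('b')=9
L[0]='A': occ=0, LF[0]=C('A')+0=1+0=1
L[1]='a': occ=0, LF[1]=C('a')+0=5+0=5
L[2]='b': occ=0, LF[2]=C('b')+0=9+0=9
L[3]='$': occ=0, LF[3]=C('$')+0=0+0=0
L[4]='b': occ=1, LF[4]=C('b')+1=9+1=10
L[5]='a': occ=1, LF[5]=C('a')+1=5+1=6
L[6]='A': occ=1, LF[6]=C('A')+1=1+1=2
L[7]='A': occ=2, LF[7]=C('A')+2=1+2=3
L[8]='a': occ=2, LF[8]=C('a')+2=5+2=7
L[9]='B': occ=0, LF[9]=C('B')+0=4+0=4
L[10]='a': occ=3, LF[10]=C('a')+3=5+3=8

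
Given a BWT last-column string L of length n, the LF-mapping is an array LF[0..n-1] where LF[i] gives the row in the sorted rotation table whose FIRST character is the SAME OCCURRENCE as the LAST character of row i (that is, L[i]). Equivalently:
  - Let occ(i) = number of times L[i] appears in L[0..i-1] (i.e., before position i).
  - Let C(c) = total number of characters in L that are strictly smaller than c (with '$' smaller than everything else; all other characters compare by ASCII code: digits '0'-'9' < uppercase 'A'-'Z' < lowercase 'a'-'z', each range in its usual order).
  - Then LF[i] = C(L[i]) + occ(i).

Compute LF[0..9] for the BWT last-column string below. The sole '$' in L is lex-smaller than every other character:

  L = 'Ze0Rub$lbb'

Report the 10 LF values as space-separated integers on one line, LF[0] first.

Char counts: '$':1, '0':1, 'R':1, 'Z':1, 'b':3, 'e':1, 'l':1, 'u':1
C (first-col start): C('$')=0, C('0')=1, C('R')=2, C('Z')=3, C('b')=4, C('e')=7, C('l')=8, C('u')=9
L[0]='Z': occ=0, LF[0]=C('Z')+0=3+0=3
L[1]='e': occ=0, LF[1]=C('e')+0=7+0=7
L[2]='0': occ=0, LF[2]=C('0')+0=1+0=1
L[3]='R': occ=0, LF[3]=C('R')+0=2+0=2
L[4]='u': occ=0, LF[4]=C('u')+0=9+0=9
L[5]='b': occ=0, LF[5]=C('b')+0=4+0=4
L[6]='$': occ=0, LF[6]=C('$')+0=0+0=0
L[7]='l': occ=0, LF[7]=C('l')+0=8+0=8
L[8]='b': occ=1, LF[8]=C('b')+1=4+1=5
L[9]='b': occ=2, LF[9]=C('b')+2=4+2=6

Answer: 3 7 1 2 9 4 0 8 5 6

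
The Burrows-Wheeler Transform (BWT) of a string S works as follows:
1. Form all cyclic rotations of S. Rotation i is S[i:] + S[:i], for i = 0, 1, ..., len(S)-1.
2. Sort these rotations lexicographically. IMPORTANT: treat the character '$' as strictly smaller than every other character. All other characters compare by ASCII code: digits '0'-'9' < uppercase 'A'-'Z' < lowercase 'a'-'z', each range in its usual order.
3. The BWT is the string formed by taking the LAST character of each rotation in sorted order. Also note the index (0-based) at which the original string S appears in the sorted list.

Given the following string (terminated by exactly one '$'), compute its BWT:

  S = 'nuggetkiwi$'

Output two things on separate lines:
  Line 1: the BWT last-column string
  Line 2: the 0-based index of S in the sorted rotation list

Answer: igguwkt$eni
7

Derivation:
All 11 rotations (rotation i = S[i:]+S[:i]):
  rot[0] = nuggetkiwi$
  rot[1] = uggetkiwi$n
  rot[2] = ggetkiwi$nu
  rot[3] = getkiwi$nug
  rot[4] = etkiwi$nugg
  rot[5] = tkiwi$nugge
  rot[6] = kiwi$nugget
  rot[7] = iwi$nuggetk
  rot[8] = wi$nuggetki
  rot[9] = i$nuggetkiw
  rot[10] = $nuggetkiwi
Sorted (with $ < everything):
  sorted[0] = $nuggetkiwi  (last char: 'i')
  sorted[1] = etkiwi$nugg  (last char: 'g')
  sorted[2] = getkiwi$nug  (last char: 'g')
  sorted[3] = ggetkiwi$nu  (last char: 'u')
  sorted[4] = i$nuggetkiw  (last char: 'w')
  sorted[5] = iwi$nuggetk  (last char: 'k')
  sorted[6] = kiwi$nugget  (last char: 't')
  sorted[7] = nuggetkiwi$  (last char: '$')
  sorted[8] = tkiwi$nugge  (last char: 'e')
  sorted[9] = uggetkiwi$n  (last char: 'n')
  sorted[10] = wi$nuggetki  (last char: 'i')
Last column: igguwkt$eni
Original string S is at sorted index 7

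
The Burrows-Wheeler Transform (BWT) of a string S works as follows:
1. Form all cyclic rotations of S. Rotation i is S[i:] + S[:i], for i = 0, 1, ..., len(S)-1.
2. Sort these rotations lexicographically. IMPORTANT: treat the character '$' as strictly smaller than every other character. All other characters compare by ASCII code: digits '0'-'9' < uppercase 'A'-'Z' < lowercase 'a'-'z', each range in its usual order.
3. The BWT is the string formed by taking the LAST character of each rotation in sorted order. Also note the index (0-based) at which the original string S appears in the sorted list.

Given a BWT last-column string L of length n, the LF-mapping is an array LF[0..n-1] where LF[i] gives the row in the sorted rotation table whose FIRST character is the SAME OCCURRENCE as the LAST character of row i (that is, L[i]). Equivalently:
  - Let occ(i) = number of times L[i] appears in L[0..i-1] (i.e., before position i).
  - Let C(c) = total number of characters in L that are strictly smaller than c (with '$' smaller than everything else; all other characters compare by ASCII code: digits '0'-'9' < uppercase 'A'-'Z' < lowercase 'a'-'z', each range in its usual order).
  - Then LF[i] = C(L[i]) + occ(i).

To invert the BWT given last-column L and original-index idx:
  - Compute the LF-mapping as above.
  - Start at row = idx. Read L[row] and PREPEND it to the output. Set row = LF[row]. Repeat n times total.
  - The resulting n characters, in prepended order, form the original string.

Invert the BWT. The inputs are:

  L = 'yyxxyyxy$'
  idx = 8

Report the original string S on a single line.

Answer: yyyxxxyy$

Derivation:
LF mapping: 4 5 1 2 6 7 3 8 0
Walk LF starting at row 8, prepending L[row]:
  step 1: row=8, L[8]='$', prepend. Next row=LF[8]=0
  step 2: row=0, L[0]='y', prepend. Next row=LF[0]=4
  step 3: row=4, L[4]='y', prepend. Next row=LF[4]=6
  step 4: row=6, L[6]='x', prepend. Next row=LF[6]=3
  step 5: row=3, L[3]='x', prepend. Next row=LF[3]=2
  step 6: row=2, L[2]='x', prepend. Next row=LF[2]=1
  step 7: row=1, L[1]='y', prepend. Next row=LF[1]=5
  step 8: row=5, L[5]='y', prepend. Next row=LF[5]=7
  step 9: row=7, L[7]='y', prepend. Next row=LF[7]=8
Reversed output: yyyxxxyy$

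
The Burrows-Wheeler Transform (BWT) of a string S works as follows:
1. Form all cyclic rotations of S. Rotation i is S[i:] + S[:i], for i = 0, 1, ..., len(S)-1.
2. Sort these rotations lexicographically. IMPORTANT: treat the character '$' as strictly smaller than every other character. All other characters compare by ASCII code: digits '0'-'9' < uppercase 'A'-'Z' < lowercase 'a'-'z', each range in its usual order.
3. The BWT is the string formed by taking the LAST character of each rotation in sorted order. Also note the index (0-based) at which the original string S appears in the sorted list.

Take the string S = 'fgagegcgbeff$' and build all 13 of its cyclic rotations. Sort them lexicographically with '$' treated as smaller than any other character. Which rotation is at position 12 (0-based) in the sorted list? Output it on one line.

All 13 rotations (rotation i = S[i:]+S[:i]):
  rot[0] = fgagegcgbeff$
  rot[1] = gagegcgbeff$f
  rot[2] = agegcgbeff$fg
  rot[3] = gegcgbeff$fga
  rot[4] = egcgbeff$fgag
  rot[5] = gcgbeff$fgage
  rot[6] = cgbeff$fgageg
  rot[7] = gbeff$fgagegc
  rot[8] = beff$fgagegcg
  rot[9] = eff$fgagegcgb
  rot[10] = ff$fgagegcgbe
  rot[11] = f$fgagegcgbef
  rot[12] = $fgagegcgbeff
Sorted (with $ < everything):
  sorted[0] = $fgagegcgbeff
  sorted[1] = agegcgbeff$fg
  sorted[2] = beff$fgagegcg
  sorted[3] = cgbeff$fgageg
  sorted[4] = eff$fgagegcgb
  sorted[5] = egcgbeff$fgag
  sorted[6] = f$fgagegcgbef
  sorted[7] = ff$fgagegcgbe
  sorted[8] = fgagegcgbeff$
  sorted[9] = gagegcgbeff$f
  sorted[10] = gbeff$fgagegc
  sorted[11] = gcgbeff$fgage
  sorted[12] = gegcgbeff$fga
sorted[12] = gegcgbeff$fga

Answer: gegcgbeff$fga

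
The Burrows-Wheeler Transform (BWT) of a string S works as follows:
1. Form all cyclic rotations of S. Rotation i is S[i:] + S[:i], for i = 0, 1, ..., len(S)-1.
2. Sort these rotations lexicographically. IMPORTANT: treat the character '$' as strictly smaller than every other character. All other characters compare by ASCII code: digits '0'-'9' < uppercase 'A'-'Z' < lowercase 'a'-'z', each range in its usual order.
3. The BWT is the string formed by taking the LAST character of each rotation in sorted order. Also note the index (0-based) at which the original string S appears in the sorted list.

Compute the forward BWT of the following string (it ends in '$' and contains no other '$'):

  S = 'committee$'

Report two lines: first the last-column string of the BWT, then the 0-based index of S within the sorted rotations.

All 10 rotations (rotation i = S[i:]+S[:i]):
  rot[0] = committee$
  rot[1] = ommittee$c
  rot[2] = mmittee$co
  rot[3] = mittee$com
  rot[4] = ittee$comm
  rot[5] = ttee$commi
  rot[6] = tee$commit
  rot[7] = ee$committ
  rot[8] = e$committe
  rot[9] = $committee
Sorted (with $ < everything):
  sorted[0] = $committee  (last char: 'e')
  sorted[1] = committee$  (last char: '$')
  sorted[2] = e$committe  (last char: 'e')
  sorted[3] = ee$committ  (last char: 't')
  sorted[4] = ittee$comm  (last char: 'm')
  sorted[5] = mittee$com  (last char: 'm')
  sorted[6] = mmittee$co  (last char: 'o')
  sorted[7] = ommittee$c  (last char: 'c')
  sorted[8] = tee$commit  (last char: 't')
  sorted[9] = ttee$commi  (last char: 'i')
Last column: e$etmmocti
Original string S is at sorted index 1

Answer: e$etmmocti
1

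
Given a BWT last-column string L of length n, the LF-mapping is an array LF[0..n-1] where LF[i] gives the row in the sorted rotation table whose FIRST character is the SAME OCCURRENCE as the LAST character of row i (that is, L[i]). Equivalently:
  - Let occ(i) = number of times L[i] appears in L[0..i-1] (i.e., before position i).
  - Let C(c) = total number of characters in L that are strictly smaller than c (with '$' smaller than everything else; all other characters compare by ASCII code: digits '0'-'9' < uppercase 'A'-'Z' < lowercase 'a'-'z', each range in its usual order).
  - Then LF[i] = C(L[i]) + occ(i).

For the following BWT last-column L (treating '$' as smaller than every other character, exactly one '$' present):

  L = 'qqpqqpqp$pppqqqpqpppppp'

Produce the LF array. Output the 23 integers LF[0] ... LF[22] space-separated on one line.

Char counts: '$':1, 'p':13, 'q':9
C (first-col start): C('$')=0, C('p')=1, C('q')=14
L[0]='q': occ=0, LF[0]=C('q')+0=14+0=14
L[1]='q': occ=1, LF[1]=C('q')+1=14+1=15
L[2]='p': occ=0, LF[2]=C('p')+0=1+0=1
L[3]='q': occ=2, LF[3]=C('q')+2=14+2=16
L[4]='q': occ=3, LF[4]=C('q')+3=14+3=17
L[5]='p': occ=1, LF[5]=C('p')+1=1+1=2
L[6]='q': occ=4, LF[6]=C('q')+4=14+4=18
L[7]='p': occ=2, LF[7]=C('p')+2=1+2=3
L[8]='$': occ=0, LF[8]=C('$')+0=0+0=0
L[9]='p': occ=3, LF[9]=C('p')+3=1+3=4
L[10]='p': occ=4, LF[10]=C('p')+4=1+4=5
L[11]='p': occ=5, LF[11]=C('p')+5=1+5=6
L[12]='q': occ=5, LF[12]=C('q')+5=14+5=19
L[13]='q': occ=6, LF[13]=C('q')+6=14+6=20
L[14]='q': occ=7, LF[14]=C('q')+7=14+7=21
L[15]='p': occ=6, LF[15]=C('p')+6=1+6=7
L[16]='q': occ=8, LF[16]=C('q')+8=14+8=22
L[17]='p': occ=7, LF[17]=C('p')+7=1+7=8
L[18]='p': occ=8, LF[18]=C('p')+8=1+8=9
L[19]='p': occ=9, LF[19]=C('p')+9=1+9=10
L[20]='p': occ=10, LF[20]=C('p')+10=1+10=11
L[21]='p': occ=11, LF[21]=C('p')+11=1+11=12
L[22]='p': occ=12, LF[22]=C('p')+12=1+12=13

Answer: 14 15 1 16 17 2 18 3 0 4 5 6 19 20 21 7 22 8 9 10 11 12 13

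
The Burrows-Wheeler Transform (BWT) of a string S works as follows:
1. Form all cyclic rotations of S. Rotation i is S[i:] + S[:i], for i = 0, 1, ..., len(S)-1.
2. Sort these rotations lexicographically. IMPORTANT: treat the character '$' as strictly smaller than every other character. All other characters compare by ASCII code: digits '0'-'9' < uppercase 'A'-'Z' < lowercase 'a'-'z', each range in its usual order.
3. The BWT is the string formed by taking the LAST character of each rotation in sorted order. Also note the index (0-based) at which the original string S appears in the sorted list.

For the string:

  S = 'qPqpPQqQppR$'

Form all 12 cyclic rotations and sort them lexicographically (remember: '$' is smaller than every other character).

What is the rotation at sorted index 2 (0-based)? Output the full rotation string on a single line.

All 12 rotations (rotation i = S[i:]+S[:i]):
  rot[0] = qPqpPQqQppR$
  rot[1] = PqpPQqQppR$q
  rot[2] = qpPQqQppR$qP
  rot[3] = pPQqQppR$qPq
  rot[4] = PQqQppR$qPqp
  rot[5] = QqQppR$qPqpP
  rot[6] = qQppR$qPqpPQ
  rot[7] = QppR$qPqpPQq
  rot[8] = ppR$qPqpPQqQ
  rot[9] = pR$qPqpPQqQp
  rot[10] = R$qPqpPQqQpp
  rot[11] = $qPqpPQqQppR
Sorted (with $ < everything):
  sorted[0] = $qPqpPQqQppR
  sorted[1] = PQqQppR$qPqp
  sorted[2] = PqpPQqQppR$q
  sorted[3] = QppR$qPqpPQq
  sorted[4] = QqQppR$qPqpP
  sorted[5] = R$qPqpPQqQpp
  sorted[6] = pPQqQppR$qPq
  sorted[7] = pR$qPqpPQqQp
  sorted[8] = ppR$qPqpPQqQ
  sorted[9] = qPqpPQqQppR$
  sorted[10] = qQppR$qPqpPQ
  sorted[11] = qpPQqQppR$qP
sorted[2] = PqpPQqQppR$q

Answer: PqpPQqQppR$q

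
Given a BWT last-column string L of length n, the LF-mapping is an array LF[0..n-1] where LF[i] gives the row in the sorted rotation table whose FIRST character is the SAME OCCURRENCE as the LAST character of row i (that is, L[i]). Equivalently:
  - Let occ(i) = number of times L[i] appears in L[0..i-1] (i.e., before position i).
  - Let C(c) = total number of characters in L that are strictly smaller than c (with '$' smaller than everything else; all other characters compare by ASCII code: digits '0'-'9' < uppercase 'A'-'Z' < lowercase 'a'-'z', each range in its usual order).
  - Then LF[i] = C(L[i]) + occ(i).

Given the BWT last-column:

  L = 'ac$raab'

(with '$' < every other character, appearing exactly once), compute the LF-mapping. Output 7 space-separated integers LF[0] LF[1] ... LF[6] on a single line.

Char counts: '$':1, 'a':3, 'b':1, 'c':1, 'r':1
C (first-col start): C('$')=0, C('a')=1, C('b')=4, C('c')=5, C('r')=6
L[0]='a': occ=0, LF[0]=C('a')+0=1+0=1
L[1]='c': occ=0, LF[1]=C('c')+0=5+0=5
L[2]='$': occ=0, LF[2]=C('$')+0=0+0=0
L[3]='r': occ=0, LF[3]=C('r')+0=6+0=6
L[4]='a': occ=1, LF[4]=C('a')+1=1+1=2
L[5]='a': occ=2, LF[5]=C('a')+2=1+2=3
L[6]='b': occ=0, LF[6]=C('b')+0=4+0=4

Answer: 1 5 0 6 2 3 4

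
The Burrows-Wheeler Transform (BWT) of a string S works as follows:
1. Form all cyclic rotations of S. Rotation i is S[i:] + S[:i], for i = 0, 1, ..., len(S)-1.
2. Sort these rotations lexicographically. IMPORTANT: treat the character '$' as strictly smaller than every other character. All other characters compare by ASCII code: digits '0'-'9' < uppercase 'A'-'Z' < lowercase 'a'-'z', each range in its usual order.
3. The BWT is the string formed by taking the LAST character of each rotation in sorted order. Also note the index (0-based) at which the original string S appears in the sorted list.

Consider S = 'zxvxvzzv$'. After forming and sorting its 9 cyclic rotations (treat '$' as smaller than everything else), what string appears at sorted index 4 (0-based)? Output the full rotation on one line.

All 9 rotations (rotation i = S[i:]+S[:i]):
  rot[0] = zxvxvzzv$
  rot[1] = xvxvzzv$z
  rot[2] = vxvzzv$zx
  rot[3] = xvzzv$zxv
  rot[4] = vzzv$zxvx
  rot[5] = zzv$zxvxv
  rot[6] = zv$zxvxvz
  rot[7] = v$zxvxvzz
  rot[8] = $zxvxvzzv
Sorted (with $ < everything):
  sorted[0] = $zxvxvzzv
  sorted[1] = v$zxvxvzz
  sorted[2] = vxvzzv$zx
  sorted[3] = vzzv$zxvx
  sorted[4] = xvxvzzv$z
  sorted[5] = xvzzv$zxv
  sorted[6] = zv$zxvxvz
  sorted[7] = zxvxvzzv$
  sorted[8] = zzv$zxvxv
sorted[4] = xvxvzzv$z

Answer: xvxvzzv$z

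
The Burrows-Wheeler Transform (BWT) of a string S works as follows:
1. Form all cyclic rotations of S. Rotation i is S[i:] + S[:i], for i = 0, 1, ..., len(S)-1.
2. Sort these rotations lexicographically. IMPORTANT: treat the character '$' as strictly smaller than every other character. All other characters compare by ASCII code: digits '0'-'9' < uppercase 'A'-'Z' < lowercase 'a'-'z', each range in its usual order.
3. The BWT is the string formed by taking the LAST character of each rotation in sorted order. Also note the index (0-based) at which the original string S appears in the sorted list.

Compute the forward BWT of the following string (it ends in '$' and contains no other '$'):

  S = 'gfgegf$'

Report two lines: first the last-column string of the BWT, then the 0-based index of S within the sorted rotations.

Answer: fgggfe$
6

Derivation:
All 7 rotations (rotation i = S[i:]+S[:i]):
  rot[0] = gfgegf$
  rot[1] = fgegf$g
  rot[2] = gegf$gf
  rot[3] = egf$gfg
  rot[4] = gf$gfge
  rot[5] = f$gfgeg
  rot[6] = $gfgegf
Sorted (with $ < everything):
  sorted[0] = $gfgegf  (last char: 'f')
  sorted[1] = egf$gfg  (last char: 'g')
  sorted[2] = f$gfgeg  (last char: 'g')
  sorted[3] = fgegf$g  (last char: 'g')
  sorted[4] = gegf$gf  (last char: 'f')
  sorted[5] = gf$gfge  (last char: 'e')
  sorted[6] = gfgegf$  (last char: '$')
Last column: fgggfe$
Original string S is at sorted index 6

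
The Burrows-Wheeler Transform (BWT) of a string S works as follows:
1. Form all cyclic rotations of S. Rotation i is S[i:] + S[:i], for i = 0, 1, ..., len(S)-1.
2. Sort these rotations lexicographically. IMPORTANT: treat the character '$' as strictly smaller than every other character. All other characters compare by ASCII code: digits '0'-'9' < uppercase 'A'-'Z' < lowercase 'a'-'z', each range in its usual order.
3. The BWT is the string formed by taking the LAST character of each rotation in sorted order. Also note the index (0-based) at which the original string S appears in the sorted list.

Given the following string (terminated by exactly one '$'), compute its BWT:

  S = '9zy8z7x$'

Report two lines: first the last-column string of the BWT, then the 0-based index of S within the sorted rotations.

All 8 rotations (rotation i = S[i:]+S[:i]):
  rot[0] = 9zy8z7x$
  rot[1] = zy8z7x$9
  rot[2] = y8z7x$9z
  rot[3] = 8z7x$9zy
  rot[4] = z7x$9zy8
  rot[5] = 7x$9zy8z
  rot[6] = x$9zy8z7
  rot[7] = $9zy8z7x
Sorted (with $ < everything):
  sorted[0] = $9zy8z7x  (last char: 'x')
  sorted[1] = 7x$9zy8z  (last char: 'z')
  sorted[2] = 8z7x$9zy  (last char: 'y')
  sorted[3] = 9zy8z7x$  (last char: '$')
  sorted[4] = x$9zy8z7  (last char: '7')
  sorted[5] = y8z7x$9z  (last char: 'z')
  sorted[6] = z7x$9zy8  (last char: '8')
  sorted[7] = zy8z7x$9  (last char: '9')
Last column: xzy$7z89
Original string S is at sorted index 3

Answer: xzy$7z89
3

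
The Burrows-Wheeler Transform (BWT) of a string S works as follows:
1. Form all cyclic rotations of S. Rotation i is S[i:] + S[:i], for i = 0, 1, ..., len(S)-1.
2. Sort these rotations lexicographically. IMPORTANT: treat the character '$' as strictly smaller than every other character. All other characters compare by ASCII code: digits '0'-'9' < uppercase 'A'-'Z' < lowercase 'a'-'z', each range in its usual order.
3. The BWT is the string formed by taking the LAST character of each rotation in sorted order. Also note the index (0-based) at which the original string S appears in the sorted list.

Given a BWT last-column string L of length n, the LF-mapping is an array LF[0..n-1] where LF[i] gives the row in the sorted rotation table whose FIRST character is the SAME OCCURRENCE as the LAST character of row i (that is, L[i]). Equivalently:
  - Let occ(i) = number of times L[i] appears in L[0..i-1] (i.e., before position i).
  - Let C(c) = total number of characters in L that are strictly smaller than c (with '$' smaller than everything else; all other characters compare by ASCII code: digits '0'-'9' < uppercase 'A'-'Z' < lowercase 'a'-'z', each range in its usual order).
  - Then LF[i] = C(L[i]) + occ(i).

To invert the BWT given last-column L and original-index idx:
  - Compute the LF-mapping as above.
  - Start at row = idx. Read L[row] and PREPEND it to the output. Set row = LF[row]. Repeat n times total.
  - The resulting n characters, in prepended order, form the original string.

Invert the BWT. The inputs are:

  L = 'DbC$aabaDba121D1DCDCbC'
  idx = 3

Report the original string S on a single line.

LF mapping: 9 18 5 0 14 15 19 16 10 20 17 1 4 2 11 3 12 6 13 7 21 8
Walk LF starting at row 3, prepending L[row]:
  step 1: row=3, L[3]='$', prepend. Next row=LF[3]=0
  step 2: row=0, L[0]='D', prepend. Next row=LF[0]=9
  step 3: row=9, L[9]='b', prepend. Next row=LF[9]=20
  step 4: row=20, L[20]='b', prepend. Next row=LF[20]=21
  step 5: row=21, L[21]='C', prepend. Next row=LF[21]=8
  step 6: row=8, L[8]='D', prepend. Next row=LF[8]=10
  step 7: row=10, L[10]='a', prepend. Next row=LF[10]=17
  step 8: row=17, L[17]='C', prepend. Next row=LF[17]=6
  step 9: row=6, L[6]='b', prepend. Next row=LF[6]=19
  step 10: row=19, L[19]='C', prepend. Next row=LF[19]=7
  step 11: row=7, L[7]='a', prepend. Next row=LF[7]=16
  step 12: row=16, L[16]='D', prepend. Next row=LF[16]=12
  step 13: row=12, L[12]='2', prepend. Next row=LF[12]=4
  step 14: row=4, L[4]='a', prepend. Next row=LF[4]=14
  step 15: row=14, L[14]='D', prepend. Next row=LF[14]=11
  step 16: row=11, L[11]='1', prepend. Next row=LF[11]=1
  step 17: row=1, L[1]='b', prepend. Next row=LF[1]=18
  step 18: row=18, L[18]='D', prepend. Next row=LF[18]=13
  step 19: row=13, L[13]='1', prepend. Next row=LF[13]=2
  step 20: row=2, L[2]='C', prepend. Next row=LF[2]=5
  step 21: row=5, L[5]='a', prepend. Next row=LF[5]=15
  step 22: row=15, L[15]='1', prepend. Next row=LF[15]=3
Reversed output: 1aC1Db1Da2DaCbCaDCbbD$

Answer: 1aC1Db1Da2DaCbCaDCbbD$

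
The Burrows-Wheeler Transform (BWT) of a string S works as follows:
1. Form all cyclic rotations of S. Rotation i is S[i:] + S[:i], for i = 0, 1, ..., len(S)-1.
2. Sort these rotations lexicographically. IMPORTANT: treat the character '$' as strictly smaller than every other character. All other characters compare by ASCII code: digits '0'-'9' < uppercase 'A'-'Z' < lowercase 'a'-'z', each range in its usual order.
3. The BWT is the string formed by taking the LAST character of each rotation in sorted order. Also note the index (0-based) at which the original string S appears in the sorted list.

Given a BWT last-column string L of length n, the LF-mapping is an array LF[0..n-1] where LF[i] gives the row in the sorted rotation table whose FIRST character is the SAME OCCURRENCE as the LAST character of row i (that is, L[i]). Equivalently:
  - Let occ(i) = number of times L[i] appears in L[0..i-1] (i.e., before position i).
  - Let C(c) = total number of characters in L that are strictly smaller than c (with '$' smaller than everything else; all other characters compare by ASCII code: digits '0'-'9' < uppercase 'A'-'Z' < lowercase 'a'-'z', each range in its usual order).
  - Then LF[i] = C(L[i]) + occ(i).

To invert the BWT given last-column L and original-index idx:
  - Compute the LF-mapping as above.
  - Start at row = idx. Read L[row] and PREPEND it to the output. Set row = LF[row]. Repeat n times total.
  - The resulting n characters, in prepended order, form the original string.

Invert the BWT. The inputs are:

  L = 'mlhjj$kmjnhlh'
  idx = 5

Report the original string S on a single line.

Answer: jjhnlmkjlhhm$

Derivation:
LF mapping: 10 8 1 4 5 0 7 11 6 12 2 9 3
Walk LF starting at row 5, prepending L[row]:
  step 1: row=5, L[5]='$', prepend. Next row=LF[5]=0
  step 2: row=0, L[0]='m', prepend. Next row=LF[0]=10
  step 3: row=10, L[10]='h', prepend. Next row=LF[10]=2
  step 4: row=2, L[2]='h', prepend. Next row=LF[2]=1
  step 5: row=1, L[1]='l', prepend. Next row=LF[1]=8
  step 6: row=8, L[8]='j', prepend. Next row=LF[8]=6
  step 7: row=6, L[6]='k', prepend. Next row=LF[6]=7
  step 8: row=7, L[7]='m', prepend. Next row=LF[7]=11
  step 9: row=11, L[11]='l', prepend. Next row=LF[11]=9
  step 10: row=9, L[9]='n', prepend. Next row=LF[9]=12
  step 11: row=12, L[12]='h', prepend. Next row=LF[12]=3
  step 12: row=3, L[3]='j', prepend. Next row=LF[3]=4
  step 13: row=4, L[4]='j', prepend. Next row=LF[4]=5
Reversed output: jjhnlmkjlhhm$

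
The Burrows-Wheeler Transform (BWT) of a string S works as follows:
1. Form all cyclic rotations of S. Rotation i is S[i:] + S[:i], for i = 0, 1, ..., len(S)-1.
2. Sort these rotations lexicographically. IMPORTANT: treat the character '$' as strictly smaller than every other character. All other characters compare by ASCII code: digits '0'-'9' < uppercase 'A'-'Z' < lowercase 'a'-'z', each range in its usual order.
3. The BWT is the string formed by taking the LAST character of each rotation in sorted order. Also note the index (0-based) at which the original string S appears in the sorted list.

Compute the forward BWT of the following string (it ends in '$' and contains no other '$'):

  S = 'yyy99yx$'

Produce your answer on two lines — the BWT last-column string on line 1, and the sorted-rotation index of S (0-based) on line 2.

All 8 rotations (rotation i = S[i:]+S[:i]):
  rot[0] = yyy99yx$
  rot[1] = yy99yx$y
  rot[2] = y99yx$yy
  rot[3] = 99yx$yyy
  rot[4] = 9yx$yyy9
  rot[5] = yx$yyy99
  rot[6] = x$yyy99y
  rot[7] = $yyy99yx
Sorted (with $ < everything):
  sorted[0] = $yyy99yx  (last char: 'x')
  sorted[1] = 99yx$yyy  (last char: 'y')
  sorted[2] = 9yx$yyy9  (last char: '9')
  sorted[3] = x$yyy99y  (last char: 'y')
  sorted[4] = y99yx$yy  (last char: 'y')
  sorted[5] = yx$yyy99  (last char: '9')
  sorted[6] = yy99yx$y  (last char: 'y')
  sorted[7] = yyy99yx$  (last char: '$')
Last column: xy9yy9y$
Original string S is at sorted index 7

Answer: xy9yy9y$
7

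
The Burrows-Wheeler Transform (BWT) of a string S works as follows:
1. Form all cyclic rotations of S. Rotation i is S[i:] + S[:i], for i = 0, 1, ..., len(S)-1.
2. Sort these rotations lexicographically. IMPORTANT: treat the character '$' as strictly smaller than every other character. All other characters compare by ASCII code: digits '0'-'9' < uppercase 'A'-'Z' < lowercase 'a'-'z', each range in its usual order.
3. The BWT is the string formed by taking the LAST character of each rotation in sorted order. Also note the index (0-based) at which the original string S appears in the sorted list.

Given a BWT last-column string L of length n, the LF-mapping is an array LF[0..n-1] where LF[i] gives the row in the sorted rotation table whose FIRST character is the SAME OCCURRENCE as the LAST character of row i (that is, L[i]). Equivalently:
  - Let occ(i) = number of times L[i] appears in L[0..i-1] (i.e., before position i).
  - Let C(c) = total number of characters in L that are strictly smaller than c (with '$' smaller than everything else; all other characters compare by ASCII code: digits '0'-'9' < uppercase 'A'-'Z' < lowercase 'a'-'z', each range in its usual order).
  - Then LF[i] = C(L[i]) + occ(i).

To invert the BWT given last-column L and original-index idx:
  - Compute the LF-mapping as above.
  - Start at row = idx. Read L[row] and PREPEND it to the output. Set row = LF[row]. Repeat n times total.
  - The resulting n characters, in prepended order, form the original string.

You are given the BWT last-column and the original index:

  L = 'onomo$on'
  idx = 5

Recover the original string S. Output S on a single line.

Answer: onmnooo$

Derivation:
LF mapping: 4 2 5 1 6 0 7 3
Walk LF starting at row 5, prepending L[row]:
  step 1: row=5, L[5]='$', prepend. Next row=LF[5]=0
  step 2: row=0, L[0]='o', prepend. Next row=LF[0]=4
  step 3: row=4, L[4]='o', prepend. Next row=LF[4]=6
  step 4: row=6, L[6]='o', prepend. Next row=LF[6]=7
  step 5: row=7, L[7]='n', prepend. Next row=LF[7]=3
  step 6: row=3, L[3]='m', prepend. Next row=LF[3]=1
  step 7: row=1, L[1]='n', prepend. Next row=LF[1]=2
  step 8: row=2, L[2]='o', prepend. Next row=LF[2]=5
Reversed output: onmnooo$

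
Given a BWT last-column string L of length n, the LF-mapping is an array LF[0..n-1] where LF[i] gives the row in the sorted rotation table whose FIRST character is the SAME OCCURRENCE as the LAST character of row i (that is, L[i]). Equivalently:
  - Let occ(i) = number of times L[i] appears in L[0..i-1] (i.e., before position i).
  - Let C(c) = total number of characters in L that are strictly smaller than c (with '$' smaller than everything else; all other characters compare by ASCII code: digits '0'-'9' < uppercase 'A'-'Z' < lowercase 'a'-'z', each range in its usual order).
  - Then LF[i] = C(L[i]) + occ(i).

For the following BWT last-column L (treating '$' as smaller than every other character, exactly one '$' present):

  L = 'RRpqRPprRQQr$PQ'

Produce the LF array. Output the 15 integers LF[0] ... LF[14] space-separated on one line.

Answer: 6 7 10 12 8 1 11 13 9 3 4 14 0 2 5

Derivation:
Char counts: '$':1, 'P':2, 'Q':3, 'R':4, 'p':2, 'q':1, 'r':2
C (first-col start): C('$')=0, C('P')=1, C('Q')=3, C('R')=6, C('p')=10, C('q')=12, C('r')=13
L[0]='R': occ=0, LF[0]=C('R')+0=6+0=6
L[1]='R': occ=1, LF[1]=C('R')+1=6+1=7
L[2]='p': occ=0, LF[2]=C('p')+0=10+0=10
L[3]='q': occ=0, LF[3]=C('q')+0=12+0=12
L[4]='R': occ=2, LF[4]=C('R')+2=6+2=8
L[5]='P': occ=0, LF[5]=C('P')+0=1+0=1
L[6]='p': occ=1, LF[6]=C('p')+1=10+1=11
L[7]='r': occ=0, LF[7]=C('r')+0=13+0=13
L[8]='R': occ=3, LF[8]=C('R')+3=6+3=9
L[9]='Q': occ=0, LF[9]=C('Q')+0=3+0=3
L[10]='Q': occ=1, LF[10]=C('Q')+1=3+1=4
L[11]='r': occ=1, LF[11]=C('r')+1=13+1=14
L[12]='$': occ=0, LF[12]=C('$')+0=0+0=0
L[13]='P': occ=1, LF[13]=C('P')+1=1+1=2
L[14]='Q': occ=2, LF[14]=C('Q')+2=3+2=5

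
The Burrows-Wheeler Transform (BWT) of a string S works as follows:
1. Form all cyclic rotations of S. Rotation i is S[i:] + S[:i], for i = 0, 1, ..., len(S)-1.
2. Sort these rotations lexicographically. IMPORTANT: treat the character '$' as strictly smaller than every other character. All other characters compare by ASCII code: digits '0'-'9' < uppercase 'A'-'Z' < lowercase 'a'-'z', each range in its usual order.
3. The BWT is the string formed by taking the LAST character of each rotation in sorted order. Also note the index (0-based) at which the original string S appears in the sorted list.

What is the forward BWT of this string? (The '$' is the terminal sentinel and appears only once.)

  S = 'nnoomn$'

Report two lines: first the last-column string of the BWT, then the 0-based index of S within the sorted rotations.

All 7 rotations (rotation i = S[i:]+S[:i]):
  rot[0] = nnoomn$
  rot[1] = noomn$n
  rot[2] = oomn$nn
  rot[3] = omn$nno
  rot[4] = mn$nnoo
  rot[5] = n$nnoom
  rot[6] = $nnoomn
Sorted (with $ < everything):
  sorted[0] = $nnoomn  (last char: 'n')
  sorted[1] = mn$nnoo  (last char: 'o')
  sorted[2] = n$nnoom  (last char: 'm')
  sorted[3] = nnoomn$  (last char: '$')
  sorted[4] = noomn$n  (last char: 'n')
  sorted[5] = omn$nno  (last char: 'o')
  sorted[6] = oomn$nn  (last char: 'n')
Last column: nom$non
Original string S is at sorted index 3

Answer: nom$non
3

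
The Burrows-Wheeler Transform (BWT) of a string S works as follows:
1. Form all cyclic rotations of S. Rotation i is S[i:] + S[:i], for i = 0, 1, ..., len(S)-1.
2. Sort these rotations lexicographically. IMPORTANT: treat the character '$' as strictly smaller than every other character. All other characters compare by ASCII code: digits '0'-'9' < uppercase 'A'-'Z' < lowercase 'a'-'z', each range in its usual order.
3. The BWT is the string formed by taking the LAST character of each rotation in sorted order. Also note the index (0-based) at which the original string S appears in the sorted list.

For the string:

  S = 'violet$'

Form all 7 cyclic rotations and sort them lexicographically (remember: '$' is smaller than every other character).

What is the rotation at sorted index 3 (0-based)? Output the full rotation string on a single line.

All 7 rotations (rotation i = S[i:]+S[:i]):
  rot[0] = violet$
  rot[1] = iolet$v
  rot[2] = olet$vi
  rot[3] = let$vio
  rot[4] = et$viol
  rot[5] = t$viole
  rot[6] = $violet
Sorted (with $ < everything):
  sorted[0] = $violet
  sorted[1] = et$viol
  sorted[2] = iolet$v
  sorted[3] = let$vio
  sorted[4] = olet$vi
  sorted[5] = t$viole
  sorted[6] = violet$
sorted[3] = let$vio

Answer: let$vio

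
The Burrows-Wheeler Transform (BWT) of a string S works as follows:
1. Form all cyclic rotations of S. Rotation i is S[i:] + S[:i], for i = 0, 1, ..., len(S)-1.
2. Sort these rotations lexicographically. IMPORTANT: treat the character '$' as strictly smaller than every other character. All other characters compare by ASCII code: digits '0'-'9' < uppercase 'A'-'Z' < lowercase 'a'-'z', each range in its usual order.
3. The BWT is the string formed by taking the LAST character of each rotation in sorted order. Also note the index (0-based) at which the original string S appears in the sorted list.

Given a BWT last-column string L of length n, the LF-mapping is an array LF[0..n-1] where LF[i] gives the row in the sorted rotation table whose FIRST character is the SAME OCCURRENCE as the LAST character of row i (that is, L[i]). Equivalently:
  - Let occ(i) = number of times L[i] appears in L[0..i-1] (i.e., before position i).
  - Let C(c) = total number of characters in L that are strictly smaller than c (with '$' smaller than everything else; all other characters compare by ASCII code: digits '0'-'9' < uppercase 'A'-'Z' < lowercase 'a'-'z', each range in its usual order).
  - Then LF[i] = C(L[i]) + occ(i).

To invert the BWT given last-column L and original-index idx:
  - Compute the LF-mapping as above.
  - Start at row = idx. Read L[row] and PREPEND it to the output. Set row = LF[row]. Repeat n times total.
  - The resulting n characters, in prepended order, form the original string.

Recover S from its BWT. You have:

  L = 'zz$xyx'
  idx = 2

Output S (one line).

LF mapping: 4 5 0 1 3 2
Walk LF starting at row 2, prepending L[row]:
  step 1: row=2, L[2]='$', prepend. Next row=LF[2]=0
  step 2: row=0, L[0]='z', prepend. Next row=LF[0]=4
  step 3: row=4, L[4]='y', prepend. Next row=LF[4]=3
  step 4: row=3, L[3]='x', prepend. Next row=LF[3]=1
  step 5: row=1, L[1]='z', prepend. Next row=LF[1]=5
  step 6: row=5, L[5]='x', prepend. Next row=LF[5]=2
Reversed output: xzxyz$

Answer: xzxyz$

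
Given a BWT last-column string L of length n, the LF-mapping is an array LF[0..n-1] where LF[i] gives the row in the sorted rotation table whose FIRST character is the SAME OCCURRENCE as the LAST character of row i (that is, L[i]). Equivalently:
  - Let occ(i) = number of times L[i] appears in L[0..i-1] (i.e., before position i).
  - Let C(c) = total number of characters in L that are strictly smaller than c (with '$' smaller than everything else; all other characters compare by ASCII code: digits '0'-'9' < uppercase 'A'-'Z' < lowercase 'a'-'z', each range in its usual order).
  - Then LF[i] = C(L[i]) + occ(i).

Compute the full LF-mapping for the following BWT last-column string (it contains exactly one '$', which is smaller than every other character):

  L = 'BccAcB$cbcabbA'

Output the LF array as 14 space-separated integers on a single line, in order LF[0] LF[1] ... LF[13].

Char counts: '$':1, 'A':2, 'B':2, 'a':1, 'b':3, 'c':5
C (first-col start): C('$')=0, C('A')=1, C('B')=3, C('a')=5, C('b')=6, C('c')=9
L[0]='B': occ=0, LF[0]=C('B')+0=3+0=3
L[1]='c': occ=0, LF[1]=C('c')+0=9+0=9
L[2]='c': occ=1, LF[2]=C('c')+1=9+1=10
L[3]='A': occ=0, LF[3]=C('A')+0=1+0=1
L[4]='c': occ=2, LF[4]=C('c')+2=9+2=11
L[5]='B': occ=1, LF[5]=C('B')+1=3+1=4
L[6]='$': occ=0, LF[6]=C('$')+0=0+0=0
L[7]='c': occ=3, LF[7]=C('c')+3=9+3=12
L[8]='b': occ=0, LF[8]=C('b')+0=6+0=6
L[9]='c': occ=4, LF[9]=C('c')+4=9+4=13
L[10]='a': occ=0, LF[10]=C('a')+0=5+0=5
L[11]='b': occ=1, LF[11]=C('b')+1=6+1=7
L[12]='b': occ=2, LF[12]=C('b')+2=6+2=8
L[13]='A': occ=1, LF[13]=C('A')+1=1+1=2

Answer: 3 9 10 1 11 4 0 12 6 13 5 7 8 2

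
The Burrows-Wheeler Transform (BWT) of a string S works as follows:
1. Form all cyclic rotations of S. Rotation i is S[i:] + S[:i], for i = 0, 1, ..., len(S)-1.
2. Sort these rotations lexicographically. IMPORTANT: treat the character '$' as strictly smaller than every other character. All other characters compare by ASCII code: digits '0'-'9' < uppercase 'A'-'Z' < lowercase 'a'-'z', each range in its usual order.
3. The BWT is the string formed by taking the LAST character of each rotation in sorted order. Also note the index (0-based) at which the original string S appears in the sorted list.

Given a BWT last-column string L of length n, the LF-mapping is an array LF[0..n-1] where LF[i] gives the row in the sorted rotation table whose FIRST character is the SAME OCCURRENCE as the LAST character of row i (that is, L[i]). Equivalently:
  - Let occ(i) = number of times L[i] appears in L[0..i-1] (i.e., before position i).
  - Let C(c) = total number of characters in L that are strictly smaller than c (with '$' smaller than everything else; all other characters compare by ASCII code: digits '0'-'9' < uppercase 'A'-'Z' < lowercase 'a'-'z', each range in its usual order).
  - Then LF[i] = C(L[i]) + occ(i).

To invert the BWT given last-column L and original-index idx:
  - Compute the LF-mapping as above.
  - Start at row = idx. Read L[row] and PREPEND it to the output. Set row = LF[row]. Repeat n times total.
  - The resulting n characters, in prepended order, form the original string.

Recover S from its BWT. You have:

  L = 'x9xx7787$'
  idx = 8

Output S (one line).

LF mapping: 6 5 7 8 1 2 4 3 0
Walk LF starting at row 8, prepending L[row]:
  step 1: row=8, L[8]='$', prepend. Next row=LF[8]=0
  step 2: row=0, L[0]='x', prepend. Next row=LF[0]=6
  step 3: row=6, L[6]='8', prepend. Next row=LF[6]=4
  step 4: row=4, L[4]='7', prepend. Next row=LF[4]=1
  step 5: row=1, L[1]='9', prepend. Next row=LF[1]=5
  step 6: row=5, L[5]='7', prepend. Next row=LF[5]=2
  step 7: row=2, L[2]='x', prepend. Next row=LF[2]=7
  step 8: row=7, L[7]='7', prepend. Next row=LF[7]=3
  step 9: row=3, L[3]='x', prepend. Next row=LF[3]=8
Reversed output: x7x7978x$

Answer: x7x7978x$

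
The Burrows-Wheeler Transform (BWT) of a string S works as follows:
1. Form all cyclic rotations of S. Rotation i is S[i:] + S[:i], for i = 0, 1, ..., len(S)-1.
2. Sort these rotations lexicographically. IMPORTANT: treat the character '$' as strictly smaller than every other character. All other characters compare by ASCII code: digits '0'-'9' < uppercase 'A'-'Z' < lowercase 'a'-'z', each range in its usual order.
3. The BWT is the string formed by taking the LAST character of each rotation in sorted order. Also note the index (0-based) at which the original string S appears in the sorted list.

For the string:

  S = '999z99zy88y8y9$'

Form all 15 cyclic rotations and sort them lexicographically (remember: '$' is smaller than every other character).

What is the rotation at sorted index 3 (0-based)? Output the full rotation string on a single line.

All 15 rotations (rotation i = S[i:]+S[:i]):
  rot[0] = 999z99zy88y8y9$
  rot[1] = 99z99zy88y8y9$9
  rot[2] = 9z99zy88y8y9$99
  rot[3] = z99zy88y8y9$999
  rot[4] = 99zy88y8y9$999z
  rot[5] = 9zy88y8y9$999z9
  rot[6] = zy88y8y9$999z99
  rot[7] = y88y8y9$999z99z
  rot[8] = 88y8y9$999z99zy
  rot[9] = 8y8y9$999z99zy8
  rot[10] = y8y9$999z99zy88
  rot[11] = 8y9$999z99zy88y
  rot[12] = y9$999z99zy88y8
  rot[13] = 9$999z99zy88y8y
  rot[14] = $999z99zy88y8y9
Sorted (with $ < everything):
  sorted[0] = $999z99zy88y8y9
  sorted[1] = 88y8y9$999z99zy
  sorted[2] = 8y8y9$999z99zy8
  sorted[3] = 8y9$999z99zy88y
  sorted[4] = 9$999z99zy88y8y
  sorted[5] = 999z99zy88y8y9$
  sorted[6] = 99z99zy88y8y9$9
  sorted[7] = 99zy88y8y9$999z
  sorted[8] = 9z99zy88y8y9$99
  sorted[9] = 9zy88y8y9$999z9
  sorted[10] = y88y8y9$999z99z
  sorted[11] = y8y9$999z99zy88
  sorted[12] = y9$999z99zy88y8
  sorted[13] = z99zy88y8y9$999
  sorted[14] = zy88y8y9$999z99
sorted[3] = 8y9$999z99zy88y

Answer: 8y9$999z99zy88y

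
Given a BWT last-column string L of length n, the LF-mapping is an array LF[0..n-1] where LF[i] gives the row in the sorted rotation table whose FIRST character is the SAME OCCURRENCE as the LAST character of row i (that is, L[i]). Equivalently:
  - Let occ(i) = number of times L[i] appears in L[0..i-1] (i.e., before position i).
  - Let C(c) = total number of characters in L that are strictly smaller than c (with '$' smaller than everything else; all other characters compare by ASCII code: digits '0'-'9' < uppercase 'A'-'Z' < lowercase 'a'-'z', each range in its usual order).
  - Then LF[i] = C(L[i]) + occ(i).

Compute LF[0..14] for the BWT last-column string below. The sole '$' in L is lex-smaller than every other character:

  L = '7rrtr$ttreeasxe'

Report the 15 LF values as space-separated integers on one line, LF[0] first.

Answer: 1 6 7 11 8 0 12 13 9 3 4 2 10 14 5

Derivation:
Char counts: '$':1, '7':1, 'a':1, 'e':3, 'r':4, 's':1, 't':3, 'x':1
C (first-col start): C('$')=0, C('7')=1, C('a')=2, C('e')=3, C('r')=6, C('s')=10, C('t')=11, C('x')=14
L[0]='7': occ=0, LF[0]=C('7')+0=1+0=1
L[1]='r': occ=0, LF[1]=C('r')+0=6+0=6
L[2]='r': occ=1, LF[2]=C('r')+1=6+1=7
L[3]='t': occ=0, LF[3]=C('t')+0=11+0=11
L[4]='r': occ=2, LF[4]=C('r')+2=6+2=8
L[5]='$': occ=0, LF[5]=C('$')+0=0+0=0
L[6]='t': occ=1, LF[6]=C('t')+1=11+1=12
L[7]='t': occ=2, LF[7]=C('t')+2=11+2=13
L[8]='r': occ=3, LF[8]=C('r')+3=6+3=9
L[9]='e': occ=0, LF[9]=C('e')+0=3+0=3
L[10]='e': occ=1, LF[10]=C('e')+1=3+1=4
L[11]='a': occ=0, LF[11]=C('a')+0=2+0=2
L[12]='s': occ=0, LF[12]=C('s')+0=10+0=10
L[13]='x': occ=0, LF[13]=C('x')+0=14+0=14
L[14]='e': occ=2, LF[14]=C('e')+2=3+2=5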